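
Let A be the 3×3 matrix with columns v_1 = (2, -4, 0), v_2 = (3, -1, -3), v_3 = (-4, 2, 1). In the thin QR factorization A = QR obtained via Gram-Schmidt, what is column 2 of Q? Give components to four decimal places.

q_2 = (0.5345, 0.2673, -0.8018)

q_1 = v_1/‖v_1‖ = (2, -4, 0)/4.4721 = (0.4472, -0.8944, 0.0000).
r_{12} = q_1·v_2 = 2.2361.
u_2 = v_2 − 2.2361·q_1 = (2.0000, 1.0000, -3.0000).
‖u_2‖ = 3.7417, so q_2 = (0.5345, 0.2673, -0.8018).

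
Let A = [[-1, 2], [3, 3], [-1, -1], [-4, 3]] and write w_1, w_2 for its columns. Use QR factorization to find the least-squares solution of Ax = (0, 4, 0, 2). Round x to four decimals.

q_1 = w_1/‖w_1‖ = (-1, 3, -1, -4)/5.1962 = (-0.1925, 0.5774, -0.1925, -0.7698).
r_{12} = q_1·w_2 = -0.7698.
u_2 = w_2 + 0.7698·q_1 = (1.8519, 3.4444, -1.1481, 2.4074).
‖u_2‖ = 4.7336, so q_2 = (0.3912, 0.7277, -0.2426, 0.5086).
Qᵀb = (0.7698, 3.9278).
Back-substitute: x_2 = 3.9278/4.7336 = 0.8298.
x_1 = (0.7698 + 0.7698·0.8298)/5.1962 = 0.2711.

x = (0.2711, 0.8298)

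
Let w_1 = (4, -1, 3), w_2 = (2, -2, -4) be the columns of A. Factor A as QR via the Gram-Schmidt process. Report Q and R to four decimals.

q_1 = w_1/‖w_1‖ = (4, -1, 3)/5.0990 = (0.7845, -0.1961, 0.5883).
r_{12} = q_1·w_2 = -0.3922.
u_2 = w_2 + 0.3922·q_1 = (2.3077, -2.0769, -3.7692).
‖u_2‖ = 4.8833, so q_2 = (0.4726, -0.4253, -0.7719).

Q = [[0.7845, 0.4726], [-0.1961, -0.4253], [0.5883, -0.7719]], R = [[5.0990, -0.3922], [0.0000, 4.8833]]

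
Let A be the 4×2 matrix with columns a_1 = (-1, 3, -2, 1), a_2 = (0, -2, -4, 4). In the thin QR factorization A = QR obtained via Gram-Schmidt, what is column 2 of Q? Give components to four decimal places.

e_1 = a_1/‖a_1‖ = (-1, 3, -2, 1)/3.8730 = (-0.2582, 0.7746, -0.5164, 0.2582).
r_{12} = e_1·a_2 = 1.5492.
u_2 = a_2 − 1.5492·e_1 = (0.4000, -3.2000, -3.2000, 3.6000).
‖u_2‖ = 5.7966, so e_2 = (0.0690, -0.5521, -0.5521, 0.6211).

e_2 = (0.0690, -0.5521, -0.5521, 0.6211)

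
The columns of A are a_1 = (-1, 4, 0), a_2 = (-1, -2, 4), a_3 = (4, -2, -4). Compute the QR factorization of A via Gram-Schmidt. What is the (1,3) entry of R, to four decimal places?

r_{13} = -2.9104

a_1 = (-1, 4, 0); ‖a_1‖ = 4.1231, so e_1 = (-0.2425, 0.9701, 0.0000).
r_{13} = e_1·a_3 = -2.9104.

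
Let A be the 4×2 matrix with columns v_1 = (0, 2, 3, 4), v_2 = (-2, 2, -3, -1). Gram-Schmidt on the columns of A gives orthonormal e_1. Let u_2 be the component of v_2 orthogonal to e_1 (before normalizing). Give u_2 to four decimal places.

e_1 = v_1/‖v_1‖ = (0, 2, 3, 4)/5.3852 = (0.0000, 0.3714, 0.5571, 0.7428).
r_{12} = e_1·v_2 = -1.6713.
u_2 = v_2 + 1.6713·e_1 = (-2.0000, 2.6207, -2.0690, 0.2414).

u_2 = (-2.0000, 2.6207, -2.0690, 0.2414)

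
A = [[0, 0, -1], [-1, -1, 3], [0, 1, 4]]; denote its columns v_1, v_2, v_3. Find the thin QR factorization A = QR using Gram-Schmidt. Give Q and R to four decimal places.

Q = [[0.0000, 0.0000, -1.0000], [-1.0000, 0.0000, 0.0000], [0.0000, 1.0000, 0.0000]], R = [[1.0000, 1.0000, -3.0000], [0.0000, 1.0000, 4.0000], [0.0000, 0.0000, 1.0000]]

v_1 = (0, -1, 0); ‖v_1‖ = 1.0000, so e_1 = (0.0000, -1.0000, 0.0000).
e_1·v_2 = 0.0000·0 + (-1.0000)·(-1) + 0.0000·1 = 1.0000.
u_2 = v_2 − 1.0000·e_1 = (0.0000, 0.0000, 1.0000).
‖u_2‖ = 1.0000, so e_2 = (0.0000, 0.0000, 1.0000).
e_1·v_3 = 0.0000·(-1) + (-1.0000)·3 + 0.0000·4 = -3.0000; e_2·v_3 = 0.0000·(-1) + 0.0000·3 + 1.0000·4 = 4.0000.
u_3 = v_3 + 3.0000·e_1 − 4.0000·e_2 = (-1.0000, 0.0000, 0.0000).
‖u_3‖ = 1.0000, so e_3 = (-1.0000, 0.0000, 0.0000).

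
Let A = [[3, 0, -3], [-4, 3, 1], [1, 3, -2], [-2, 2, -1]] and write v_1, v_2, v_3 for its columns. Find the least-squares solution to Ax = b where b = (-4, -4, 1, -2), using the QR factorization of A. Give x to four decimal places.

x = (1.8003, 1.0265, 2.4358)

v_1 = (3, -4, 1, -2); ‖v_1‖ = 5.4772, so q_1 = (0.5477, -0.7303, 0.1826, -0.3651).
q_1·v_2 = 0.5477·0 + (-0.7303)·3 + 0.1826·3 + (-0.3651)·2 = -2.3735.
u_2 = v_2 + 2.3735·q_1 = (1.3000, 1.2667, 3.4333, 1.1333).
‖u_2‖ = 4.0456, so q_2 = (0.3213, 0.3131, 0.8487, 0.2801).
q_1·v_3 = 0.5477·(-3) + (-0.7303)·1 + 0.1826·(-2) + (-0.3651)·(-1) = -2.3735; q_2·v_3 = 0.3213·(-3) + 0.3131·1 + 0.8487·(-2) + 0.2801·(-1) = -2.6284.
u_3 = v_3 + 2.3735·q_1 + 2.6284·q_2 = (-0.8554, 0.0896, 0.6640, -1.1303).
‖u_3‖ = 1.5679, so q_3 = (-0.5456, 0.0572, 0.4235, -0.7209).
Qᵀb = (1.6432, -2.2494, 3.8190).
Back-substitute: x_3 = 3.8190/1.5679 = 2.4358.
x_2 = (-2.2494 + 2.6284·2.4358)/4.0456 = 1.0265.
x_1 = (1.6432 + 2.3735·1.0265 + 2.3735·2.4358)/5.4772 = 1.8003.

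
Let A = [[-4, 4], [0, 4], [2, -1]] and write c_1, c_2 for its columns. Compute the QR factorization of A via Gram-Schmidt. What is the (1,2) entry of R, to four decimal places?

c_1 = (-4, 0, 2); ‖c_1‖ = 4.4721, so q_1 = (-0.8944, 0.0000, 0.4472).
r_{12} = q_1·c_2 = -4.0249.

r_{12} = -4.0249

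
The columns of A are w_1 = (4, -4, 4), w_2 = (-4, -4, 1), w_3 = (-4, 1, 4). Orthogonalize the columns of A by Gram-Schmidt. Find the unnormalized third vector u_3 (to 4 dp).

u_3 = (-1.5000, 2.5000, 4.0000)

q_1 = w_1/‖w_1‖ = (4, -4, 4)/6.9282 = (0.5774, -0.5774, 0.5774).
r_{12} = q_1·w_2 = 0.5774.
u_2 = w_2 − 0.5774·q_1 = (-4.3333, -3.6667, 0.6667).
‖u_2‖ = 5.7155, so q_2 = (-0.7582, -0.6415, 0.1166).
r_{13} = q_1·w_3 = -0.5774; r_{23} = q_2·w_3 = 2.8577.
u_3 = w_3 + 0.5774·q_1 − 2.8577·q_2 = (-1.5000, 2.5000, 4.0000).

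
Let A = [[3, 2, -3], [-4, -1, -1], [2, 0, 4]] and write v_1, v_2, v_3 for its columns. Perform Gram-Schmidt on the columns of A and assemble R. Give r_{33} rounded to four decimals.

r_{33} = 1.4907

v_1 = (3, -4, 2); ‖v_1‖ = 5.3852, so q_1 = (0.5571, -0.7428, 0.3714).
q_1·v_2 = 0.5571·2 + (-0.7428)·(-1) + 0.3714·0 = 1.8570.
u_2 = v_2 − 1.8570·q_1 = (0.9655, 0.3793, -0.6897).
‖u_2‖ = 1.2457, so q_2 = (0.7751, 0.3045, -0.5536).
q_1·v_3 = 0.5571·(-3) + (-0.7428)·(-1) + 0.3714·4 = 0.5571; q_2·v_3 = 0.7751·(-3) + 0.3045·(-1) + (-0.5536)·4 = -4.8443.
u_3 = v_3 − 0.5571·q_1 + 4.8443·q_2 = (0.4444, 0.8889, 1.1111).
r_{33} = ‖u_3‖ = 1.4907.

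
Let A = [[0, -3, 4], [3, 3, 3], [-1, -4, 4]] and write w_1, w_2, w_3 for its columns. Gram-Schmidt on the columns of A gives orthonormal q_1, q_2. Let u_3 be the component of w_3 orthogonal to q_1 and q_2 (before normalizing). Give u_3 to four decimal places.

u_3 = (-0.4737, 0.1579, 0.4737)

q_1 = w_1/‖w_1‖ = (0, 3, -1)/3.1623 = (0.0000, 0.9487, -0.3162).
r_{12} = q_1·w_2 = 4.1110.
u_2 = w_2 − 4.1110·q_1 = (-3.0000, -0.9000, -2.7000).
‖u_2‖ = 4.1352, so q_2 = (-0.7255, -0.2176, -0.6529).
r_{13} = q_1·w_3 = 1.5811; r_{23} = q_2·w_3 = -6.1665.
u_3 = w_3 − 1.5811·q_1 + 6.1665·q_2 = (-0.4737, 0.1579, 0.4737).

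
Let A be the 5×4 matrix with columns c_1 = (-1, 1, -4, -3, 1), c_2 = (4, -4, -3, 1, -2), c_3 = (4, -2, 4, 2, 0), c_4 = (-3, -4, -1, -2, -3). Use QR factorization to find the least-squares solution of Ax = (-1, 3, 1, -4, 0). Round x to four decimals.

x = (1.1336, -0.7688, 0.7822, 0.2318)

q_1 = c_1/‖c_1‖ = (-1, 1, -4, -3, 1)/5.2915 = (-0.1890, 0.1890, -0.7559, -0.5669, 0.1890).
r_{12} = q_1·c_2 = -0.1890.
u_2 = c_2 + 0.1890·q_1 = (3.9643, -3.9643, -3.1429, 0.8929, -1.9643).
‖u_2‖ = 6.7797, so q_2 = (0.5847, -0.5847, -0.4636, 0.1317, -0.2897).
r_{13} = q_1·c_3 = -5.2915; r_{23} = q_2·c_3 = 1.9175.
u_3 = c_3 + 5.2915·q_1 − 1.9175·q_2 = (1.8788, 0.1212, 0.8889, -1.2525, 1.5556).
‖u_3‖ = 2.8850, so q_3 = (0.6512, 0.0420, 0.3081, -0.4342, 0.5392).
r_{14} = q_1·c_4 = 1.1339; r_{24} = q_2·c_4 = 1.6541; r_{34} = q_3·c_4 = -3.1791.
u_4 = c_4 − 1.1339·q_1 − 1.6541·q_2 + 3.1791·q_3 = (-1.6826, -3.1135, 1.6034, -2.9552, -1.0209).
‖u_4‖ = 4.9871, so q_4 = (-0.3374, -0.6243, 0.3215, -0.5926, -0.2047).
Qᵀb = (2.2678, -3.3293, 1.5195, 1.1562).
Back-substitute: x_4 = 1.1562/4.9871 = 0.2318.
x_3 = (1.5195 + 3.1791·0.2318)/2.8850 = 0.7822.
x_2 = (-3.3293 − 1.9175·0.7822 − 1.6541·0.2318)/6.7797 = -0.7688.
x_1 = (2.2678 + 0.1890·(-0.7688) + 5.2915·0.7822 − 1.1339·0.2318)/5.2915 = 1.1336.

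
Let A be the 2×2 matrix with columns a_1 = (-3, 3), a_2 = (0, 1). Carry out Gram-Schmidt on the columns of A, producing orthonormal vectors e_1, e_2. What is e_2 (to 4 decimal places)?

e_2 = (0.7071, 0.7071)

a_1 = (-3, 3); ‖a_1‖ = 4.2426, so e_1 = (-0.7071, 0.7071).
e_1·a_2 = (-0.7071)·0 + 0.7071·1 = 0.7071.
u_2 = a_2 − 0.7071·e_1 = (0.5000, 0.5000).
‖u_2‖ = 0.7071, so e_2 = (0.7071, 0.7071).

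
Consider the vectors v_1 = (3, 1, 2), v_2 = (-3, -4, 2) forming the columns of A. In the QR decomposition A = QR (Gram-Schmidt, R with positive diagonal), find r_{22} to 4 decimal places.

v_1 = (3, 1, 2); ‖v_1‖ = 3.7417, so e_1 = (0.8018, 0.2673, 0.5345).
e_1·v_2 = 0.8018·(-3) + 0.2673·(-4) + 0.5345·2 = -2.4054.
u_2 = v_2 + 2.4054·e_1 = (-1.0714, -3.3571, 3.2857).
r_{22} = ‖u_2‖ = 4.8181.

r_{22} = 4.8181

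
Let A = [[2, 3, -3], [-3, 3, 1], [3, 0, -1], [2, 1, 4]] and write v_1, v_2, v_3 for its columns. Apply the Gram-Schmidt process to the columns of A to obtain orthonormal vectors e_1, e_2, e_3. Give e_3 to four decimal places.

v_1 = (2, -3, 3, 2); ‖v_1‖ = 5.0990, so e_1 = (0.3922, -0.5883, 0.5883, 0.3922).
e_1·v_2 = 0.3922·3 + (-0.5883)·3 + 0.5883·0 + 0.3922·1 = -0.1961.
u_2 = v_2 + 0.1961·e_1 = (3.0769, 2.8846, 0.1154, 1.0769).
‖u_2‖ = 4.3545, so e_2 = (0.7066, 0.6624, 0.0265, 0.2473).
e_1·v_3 = 0.3922·(-3) + (-0.5883)·1 + 0.5883·(-1) + 0.3922·4 = -0.7845; e_2·v_3 = 0.7066·(-3) + 0.6624·1 + 0.0265·(-1) + 0.2473·4 = -0.4946.
u_3 = v_3 + 0.7845·e_1 + 0.4946·e_2 = (-2.3428, 0.8661, -0.5254, 4.4300).
‖u_3‖ = 5.1127, so e_3 = (-0.4582, 0.1694, -0.1028, 0.8665).

e_3 = (-0.4582, 0.1694, -0.1028, 0.8665)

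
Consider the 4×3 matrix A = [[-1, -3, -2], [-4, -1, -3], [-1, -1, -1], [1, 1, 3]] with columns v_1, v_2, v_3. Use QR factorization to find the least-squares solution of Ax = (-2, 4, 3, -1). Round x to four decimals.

v_1 = (-1, -4, -1, 1); ‖v_1‖ = 4.3589, so e_1 = (-0.2294, -0.9177, -0.2294, 0.2294).
e_1·v_2 = (-0.2294)·(-3) + (-0.9177)·(-1) + (-0.2294)·(-1) + 0.2294·1 = 2.0647.
u_2 = v_2 − 2.0647·e_1 = (-2.5263, 0.8947, -0.5263, 0.5263).
‖u_2‖ = 2.7815, so e_2 = (-0.9083, 0.3217, -0.1892, 0.1892).
e_1·v_3 = (-0.2294)·(-2) + (-0.9177)·(-3) + (-0.2294)·(-1) + 0.2294·3 = 4.1295; e_2·v_3 = (-0.9083)·(-2) + 0.3217·(-3) + (-0.1892)·(-1) + 0.1892·3 = 1.6084.
u_3 = v_3 − 4.1295·e_1 − 1.6084·e_2 = (0.4082, 0.2721, 0.2517, 1.7483).
‖u_3‖ = 1.8332, so e_3 = (0.2227, 0.1484, 0.1373, 0.9537).
Qᵀb = (-4.1295, 2.3463, -0.3934).
Back-substitute: x_3 = -0.3934/1.8332 = -0.2146.
x_2 = (2.3463 − 1.6084·(-0.2146))/2.7815 = 0.9676.
x_1 = (-4.1295 − 2.0647·0.9676 − 4.1295·(-0.2146))/4.3589 = -1.2024.

x = (-1.2024, 0.9676, -0.2146)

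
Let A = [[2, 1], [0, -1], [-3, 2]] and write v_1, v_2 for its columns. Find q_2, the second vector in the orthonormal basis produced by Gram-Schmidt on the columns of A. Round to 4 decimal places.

q_2 = (0.7397, -0.4579, 0.4931)

q_1 = v_1/‖v_1‖ = (2, 0, -3)/3.6056 = (0.5547, 0.0000, -0.8321).
r_{12} = q_1·v_2 = -1.1094.
u_2 = v_2 + 1.1094·q_1 = (1.6154, -1.0000, 1.0769).
‖u_2‖ = 2.1839, so q_2 = (0.7397, -0.4579, 0.4931).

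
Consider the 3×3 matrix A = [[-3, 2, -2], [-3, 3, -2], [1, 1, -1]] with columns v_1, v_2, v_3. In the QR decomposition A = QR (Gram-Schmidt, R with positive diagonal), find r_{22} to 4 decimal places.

r_{22} = 1.9194

e_1 = v_1/‖v_1‖ = (-3, -3, 1)/4.3589 = (-0.6882, -0.6882, 0.2294).
r_{12} = e_1·v_2 = -3.2118.
u_2 = v_2 + 3.2118·e_1 = (-0.2105, 0.7895, 1.7368).
r_{22} = ‖u_2‖ = 1.9194.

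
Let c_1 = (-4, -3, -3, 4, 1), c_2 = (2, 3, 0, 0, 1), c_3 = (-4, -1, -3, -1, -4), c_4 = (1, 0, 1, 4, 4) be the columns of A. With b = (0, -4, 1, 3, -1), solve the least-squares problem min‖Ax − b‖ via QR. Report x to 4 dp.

e_1 = c_1/‖c_1‖ = (-4, -3, -3, 4, 1)/7.1414 = (-0.5601, -0.4201, -0.4201, 0.5601, 0.1400).
r_{12} = e_1·c_2 = -2.2404.
u_2 = c_2 + 2.2404·e_1 = (0.7451, 2.0588, -0.9412, 1.2549, 1.3137).
‖u_2‖ = 2.9967, so e_2 = (0.2486, 0.6870, -0.3141, 0.4188, 0.4384).
r_{13} = e_1·c_3 = 2.8006; r_{23} = e_2·c_3 = -2.9117.
u_3 = c_3 − 2.8006·e_1 + 2.9117·e_2 = (-1.7074, 2.1769, -2.7380, -1.3493, -3.1157).
‖u_3‖ = 5.1652, so e_3 = (-0.3306, 0.4214, -0.5301, -0.2612, -0.6032).
r_{14} = e_1·c_4 = 1.8204; r_{24} = e_2·c_4 = 3.3631; r_{34} = e_3·c_4 = -4.3185.
u_4 = c_4 − 1.8204·e_1 − 3.3631·e_2 + 4.3185·e_3 = (-0.2441, 0.2742, 0.5318, 0.4439, -0.3342).
‖u_4‖ = 0.8522, so e_4 = (-0.2865, 0.3217, 0.6240, 0.5209, -0.3922).
Qᵀb = (2.8006, -2.2443, -2.3964, 1.2920).
Back-substitute: x_4 = 1.2920/0.8522 = 1.5159.
x_3 = (-2.3964 + 4.3185·1.5159)/5.1652 = 0.8035.
x_2 = (-2.2443 + 2.9117·0.8035 − 3.3631·1.5159)/2.9967 = -1.6695.
x_1 = (2.8006 + 2.2404·(-1.6695) − 2.8006·0.8035 − 1.8204·1.5159)/7.1414 = -0.8331.

x = (-0.8331, -1.6695, 0.8035, 1.5159)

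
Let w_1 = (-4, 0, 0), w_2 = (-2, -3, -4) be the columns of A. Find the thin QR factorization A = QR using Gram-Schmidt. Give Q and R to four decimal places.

Q = [[-1.0000, 0.0000], [0.0000, -0.6000], [0.0000, -0.8000]], R = [[4.0000, 2.0000], [0.0000, 5.0000]]

w_1 = (-4, 0, 0); ‖w_1‖ = 4.0000, so q_1 = (-1.0000, 0.0000, 0.0000).
q_1·w_2 = (-1.0000)·(-2) + 0.0000·(-3) + 0.0000·(-4) = 2.0000.
u_2 = w_2 − 2.0000·q_1 = (0.0000, -3.0000, -4.0000).
‖u_2‖ = 5.0000, so q_2 = (0.0000, -0.6000, -0.8000).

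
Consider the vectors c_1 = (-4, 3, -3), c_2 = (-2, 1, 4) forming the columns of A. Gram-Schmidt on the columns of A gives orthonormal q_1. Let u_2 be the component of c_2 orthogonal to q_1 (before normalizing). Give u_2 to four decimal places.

q_1 = c_1/‖c_1‖ = (-4, 3, -3)/5.8310 = (-0.6860, 0.5145, -0.5145).
r_{12} = q_1·c_2 = -0.1715.
u_2 = c_2 + 0.1715·q_1 = (-2.1176, 1.0882, 3.9118).

u_2 = (-2.1176, 1.0882, 3.9118)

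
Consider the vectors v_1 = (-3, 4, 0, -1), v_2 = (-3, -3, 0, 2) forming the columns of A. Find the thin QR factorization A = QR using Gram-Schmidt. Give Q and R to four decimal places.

Q = [[-0.5883, -0.7798], [0.7845, -0.4863], [0.0000, 0.0000], [-0.1961, 0.3941]], R = [[5.0990, -0.9806], [0.0000, 4.5868]]

v_1 = (-3, 4, 0, -1); ‖v_1‖ = 5.0990, so q_1 = (-0.5883, 0.7845, 0.0000, -0.1961).
q_1·v_2 = (-0.5883)·(-3) + 0.7845·(-3) + 0.0000·0 + (-0.1961)·2 = -0.9806.
u_2 = v_2 + 0.9806·q_1 = (-3.5769, -2.2308, 0.0000, 1.8077).
‖u_2‖ = 4.5868, so q_2 = (-0.7798, -0.4863, 0.0000, 0.3941).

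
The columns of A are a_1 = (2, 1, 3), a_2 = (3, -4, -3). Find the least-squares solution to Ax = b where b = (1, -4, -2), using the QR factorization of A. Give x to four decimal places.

x = (-0.2272, 0.6885)

a_1 = (2, 1, 3); ‖a_1‖ = 3.7417, so e_1 = (0.5345, 0.2673, 0.8018).
e_1·a_2 = 0.5345·3 + 0.2673·(-4) + 0.8018·(-3) = -1.8708.
u_2 = a_2 + 1.8708·e_1 = (4.0000, -3.5000, -1.5000).
‖u_2‖ = 5.5227, so e_2 = (0.7243, -0.6338, -0.2716).
Qᵀb = (-2.1381, 3.8025).
Back-substitute: x_2 = 3.8025/5.5227 = 0.6885.
x_1 = (-2.1381 + 1.8708·0.6885)/3.7417 = -0.2272.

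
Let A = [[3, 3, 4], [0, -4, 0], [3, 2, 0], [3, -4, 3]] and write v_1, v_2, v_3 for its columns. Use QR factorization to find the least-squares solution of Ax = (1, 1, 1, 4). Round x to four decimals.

x = (0.6070, -0.3738, 0.1301)

q_1 = v_1/‖v_1‖ = (3, 0, 3, 3)/5.1962 = (0.5774, 0.0000, 0.5774, 0.5774).
r_{12} = q_1·v_2 = 0.5774.
u_2 = v_2 − 0.5774·q_1 = (2.6667, -4.0000, 1.6667, -4.3333).
‖u_2‖ = 6.6833, so q_2 = (0.3990, -0.5985, 0.2494, -0.6484).
r_{13} = q_1·v_3 = 4.0415; r_{23} = q_2·v_3 = -0.3491.
u_3 = v_3 − 4.0415·q_1 + 0.3491·q_2 = (1.8060, -0.2090, -2.2463, 0.4403).
‖u_3‖ = 2.9231, so q_3 = (0.6178, -0.0715, -0.7684, 0.1506).
Qᵀb = (3.4641, -2.5436, 0.3804).
Back-substitute: x_3 = 0.3804/2.9231 = 0.1301.
x_2 = (-2.5436 + 0.3491·0.1301)/6.6833 = -0.3738.
x_1 = (3.4641 − 0.5774·(-0.3738) − 4.0415·0.1301)/5.1962 = 0.6070.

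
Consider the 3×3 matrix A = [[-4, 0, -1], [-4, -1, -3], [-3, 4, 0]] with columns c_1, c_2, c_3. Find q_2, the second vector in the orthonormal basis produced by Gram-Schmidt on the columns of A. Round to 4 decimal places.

q_2 = (-0.1986, -0.4531, 0.8690)

c_1 = (-4, -4, -3); ‖c_1‖ = 6.4031, so q_1 = (-0.6247, -0.6247, -0.4685).
q_1·c_2 = (-0.6247)·0 + (-0.6247)·(-1) + (-0.4685)·4 = -1.2494.
u_2 = c_2 + 1.2494·q_1 = (-0.7805, -1.7805, 3.4146).
‖u_2‖ = 3.9293, so q_2 = (-0.1986, -0.4531, 0.8690).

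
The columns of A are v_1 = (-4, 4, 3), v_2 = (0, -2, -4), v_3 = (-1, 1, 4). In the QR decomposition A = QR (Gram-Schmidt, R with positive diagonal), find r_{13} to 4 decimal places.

v_1 = (-4, 4, 3); ‖v_1‖ = 6.4031, so q_1 = (-0.6247, 0.6247, 0.4685).
r_{13} = q_1·v_3 = 3.1235.

r_{13} = 3.1235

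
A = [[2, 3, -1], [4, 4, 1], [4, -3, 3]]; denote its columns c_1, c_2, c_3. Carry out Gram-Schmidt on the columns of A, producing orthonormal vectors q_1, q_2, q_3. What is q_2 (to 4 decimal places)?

q_2 = (0.4375, 0.5170, -0.7357)

c_1 = (2, 4, 4); ‖c_1‖ = 6.0000, so q_1 = (0.3333, 0.6667, 0.6667).
q_1·c_2 = 0.3333·3 + 0.6667·4 + 0.6667·(-3) = 1.6667.
u_2 = c_2 − 1.6667·q_1 = (2.4444, 2.8889, -4.1111).
‖u_2‖ = 5.5877, so q_2 = (0.4375, 0.5170, -0.7357).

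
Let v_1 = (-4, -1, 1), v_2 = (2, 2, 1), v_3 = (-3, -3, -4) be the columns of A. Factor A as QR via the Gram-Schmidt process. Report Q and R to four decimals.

v_1 = (-4, -1, 1); ‖v_1‖ = 4.2426, so e_1 = (-0.9428, -0.2357, 0.2357).
e_1·v_2 = (-0.9428)·2 + (-0.2357)·2 + 0.2357·1 = -2.1213.
u_2 = v_2 + 2.1213·e_1 = (0.0000, 1.5000, 1.5000).
‖u_2‖ = 2.1213, so e_2 = (0.0000, 0.7071, 0.7071).
e_1·v_3 = (-0.9428)·(-3) + (-0.2357)·(-3) + 0.2357·(-4) = 2.5927; e_2·v_3 = (0.0000)·(-3) + 0.7071·(-3) + 0.7071·(-4) = -4.9497.
u_3 = v_3 − 2.5927·e_1 + 4.9497·e_2 = (-0.5556, 1.1111, -1.1111).
‖u_3‖ = 1.6667, so e_3 = (-0.3333, 0.6667, -0.6667).

Q = [[-0.9428, 0.0000, -0.3333], [-0.2357, 0.7071, 0.6667], [0.2357, 0.7071, -0.6667]], R = [[4.2426, -2.1213, 2.5927], [0.0000, 2.1213, -4.9497], [0.0000, 0.0000, 1.6667]]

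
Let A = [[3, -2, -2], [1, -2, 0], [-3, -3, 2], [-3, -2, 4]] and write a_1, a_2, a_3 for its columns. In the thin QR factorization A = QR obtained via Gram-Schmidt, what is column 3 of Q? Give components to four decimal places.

q_3 = (0.0000, 0.2417, -0.6447, 0.7252)

a_1 = (3, 1, -3, -3); ‖a_1‖ = 5.2915, so q_1 = (0.5669, 0.1890, -0.5669, -0.5669).
q_1·a_2 = 0.5669·(-2) + 0.1890·(-2) + (-0.5669)·(-3) + (-0.5669)·(-2) = 1.3229.
u_2 = a_2 − 1.3229·q_1 = (-2.7500, -2.2500, -2.2500, -1.2500).
‖u_2‖ = 4.3875, so q_2 = (-0.6268, -0.5128, -0.5128, -0.2849).
q_1·a_3 = 0.5669·(-2) + 0.1890·0 + (-0.5669)·2 + (-0.5669)·4 = -4.5356; q_2·a_3 = (-0.6268)·(-2) + (-0.5128)·0 + (-0.5128)·2 + (-0.2849)·4 = -0.9117.
u_3 = a_3 + 4.5356·q_1 + 0.9117·q_2 = (0.0000, 0.3896, -1.0390, 1.1688).
‖u_3‖ = 1.6116, so q_3 = (0.0000, 0.2417, -0.6447, 0.7252).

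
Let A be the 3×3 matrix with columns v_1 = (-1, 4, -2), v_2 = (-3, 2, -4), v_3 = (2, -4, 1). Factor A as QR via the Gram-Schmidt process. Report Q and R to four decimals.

v_1 = (-1, 4, -2); ‖v_1‖ = 4.5826, so e_1 = (-0.2182, 0.8729, -0.4364).
e_1·v_2 = (-0.2182)·(-3) + 0.8729·2 + (-0.4364)·(-4) = 4.1461.
u_2 = v_2 − 4.1461·e_1 = (-2.0952, -1.6190, -2.1905).
‖u_2‖ = 3.4365, so e_2 = (-0.6097, -0.4711, -0.6374).
e_1·v_3 = (-0.2182)·2 + 0.8729·(-4) + (-0.4364)·1 = -4.3644; e_2·v_3 = (-0.6097)·2 + (-0.4711)·(-4) + (-0.6374)·1 = 0.0277.
u_3 = v_3 + 4.3644·e_1 − 0.0277·e_2 = (1.0645, -0.1774, -0.8871).
‖u_3‖ = 1.3970, so e_3 = (0.7620, -0.1270, -0.6350).

Q = [[-0.2182, -0.6097, 0.7620], [0.8729, -0.4711, -0.1270], [-0.4364, -0.6374, -0.6350]], R = [[4.5826, 4.1461, -4.3644], [0.0000, 3.4365, 0.0277], [0.0000, 0.0000, 1.3970]]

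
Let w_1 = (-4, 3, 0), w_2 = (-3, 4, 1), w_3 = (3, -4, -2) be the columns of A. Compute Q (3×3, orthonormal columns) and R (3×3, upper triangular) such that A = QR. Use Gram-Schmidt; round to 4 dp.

q_1 = w_1/‖w_1‖ = (-4, 3, 0)/5.0000 = (-0.8000, 0.6000, 0.0000).
r_{12} = q_1·w_2 = 4.8000.
u_2 = w_2 − 4.8000·q_1 = (0.8400, 1.1200, 1.0000).
‖u_2‖ = 1.7205, so q_2 = (0.4882, 0.6510, 0.5812).
r_{13} = q_1·w_3 = -4.8000; r_{23} = q_2·w_3 = -2.3017.
u_3 = w_3 + 4.8000·q_1 + 2.3017·q_2 = (0.2838, 0.3784, -0.6622).
‖u_3‖ = 0.8137, so q_3 = (0.3487, 0.4650, -0.8137).

Q = [[-0.8000, 0.4882, 0.3487], [0.6000, 0.6510, 0.4650], [0.0000, 0.5812, -0.8137]], R = [[5.0000, 4.8000, -4.8000], [0.0000, 1.7205, -2.3017], [0.0000, 0.0000, 0.8137]]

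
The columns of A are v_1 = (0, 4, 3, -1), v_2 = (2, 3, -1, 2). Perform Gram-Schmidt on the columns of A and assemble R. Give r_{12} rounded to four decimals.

r_{12} = 1.3728

v_1 = (0, 4, 3, -1); ‖v_1‖ = 5.0990, so e_1 = (0.0000, 0.7845, 0.5883, -0.1961).
r_{12} = e_1·v_2 = 1.3728.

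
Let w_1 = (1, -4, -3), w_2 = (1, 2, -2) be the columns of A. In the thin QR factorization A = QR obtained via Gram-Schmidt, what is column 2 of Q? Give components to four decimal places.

e_1 = w_1/‖w_1‖ = (1, -4, -3)/5.0990 = (0.1961, -0.7845, -0.5883).
r_{12} = e_1·w_2 = -0.1961.
u_2 = w_2 + 0.1961·e_1 = (1.0385, 1.8462, -2.1154).
‖u_2‖ = 2.9936, so e_2 = (0.3469, 0.6167, -0.7066).

e_2 = (0.3469, 0.6167, -0.7066)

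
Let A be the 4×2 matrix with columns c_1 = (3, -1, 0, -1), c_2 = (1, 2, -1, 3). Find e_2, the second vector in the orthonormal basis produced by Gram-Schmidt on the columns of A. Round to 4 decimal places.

e_2 = (0.4040, 0.4752, -0.2614, 0.7366)

c_1 = (3, -1, 0, -1); ‖c_1‖ = 3.3166, so e_1 = (0.9045, -0.3015, 0.0000, -0.3015).
e_1·c_2 = 0.9045·1 + (-0.3015)·2 + 0.0000·(-1) + (-0.3015)·3 = -0.6030.
u_2 = c_2 + 0.6030·e_1 = (1.5455, 1.8182, -1.0000, 2.8182).
‖u_2‖ = 3.8258, so e_2 = (0.4040, 0.4752, -0.2614, 0.7366).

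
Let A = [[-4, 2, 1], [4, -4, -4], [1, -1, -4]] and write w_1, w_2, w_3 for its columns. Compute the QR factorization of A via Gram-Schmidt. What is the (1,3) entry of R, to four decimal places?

r_{13} = -4.1779

e_1 = w_1/‖w_1‖ = (-4, 4, 1)/5.7446 = (-0.6963, 0.6963, 0.1741).
r_{13} = e_1·w_3 = -4.1779.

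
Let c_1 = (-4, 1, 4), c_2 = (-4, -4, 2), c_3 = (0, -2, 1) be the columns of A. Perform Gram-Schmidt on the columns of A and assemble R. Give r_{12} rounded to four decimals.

r_{12} = 3.4816

c_1 = (-4, 1, 4); ‖c_1‖ = 5.7446, so q_1 = (-0.6963, 0.1741, 0.6963).
r_{12} = q_1·c_2 = 3.4816.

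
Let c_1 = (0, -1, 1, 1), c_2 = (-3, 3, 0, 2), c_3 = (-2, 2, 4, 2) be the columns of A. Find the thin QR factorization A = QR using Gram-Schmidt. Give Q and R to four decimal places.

c_1 = (0, -1, 1, 1); ‖c_1‖ = 1.7321, so q_1 = (0.0000, -0.5774, 0.5774, 0.5774).
q_1·c_2 = 0.0000·(-3) + (-0.5774)·3 + 0.5774·0 + 0.5774·2 = -0.5774.
u_2 = c_2 + 0.5774·q_1 = (-3.0000, 2.6667, 0.3333, 2.3333).
‖u_2‖ = 4.6547, so q_2 = (-0.6445, 0.5729, 0.0716, 0.5013).
q_1·c_3 = 0.0000·(-2) + (-0.5774)·2 + 0.5774·4 + 0.5774·2 = 2.3094; q_2·c_3 = (-0.6445)·(-2) + 0.5729·2 + 0.0716·4 + 0.5013·2 = 3.7238.
u_3 = c_3 − 2.3094·q_1 − 3.7238·q_2 = (0.4000, 1.2000, 2.4000, -1.2000).
‖u_3‖ = 2.9665, so q_3 = (0.1348, 0.4045, 0.8090, -0.4045).

Q = [[0.0000, -0.6445, 0.1348], [-0.5774, 0.5729, 0.4045], [0.5774, 0.0716, 0.8090], [0.5774, 0.5013, -0.4045]], R = [[1.7321, -0.5774, 2.3094], [0.0000, 4.6547, 3.7238], [0.0000, 0.0000, 2.9665]]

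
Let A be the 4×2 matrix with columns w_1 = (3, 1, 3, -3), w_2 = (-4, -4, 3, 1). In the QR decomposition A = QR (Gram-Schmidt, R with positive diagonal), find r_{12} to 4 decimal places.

r_{12} = -1.8898

w_1 = (3, 1, 3, -3); ‖w_1‖ = 5.2915, so q_1 = (0.5669, 0.1890, 0.5669, -0.5669).
r_{12} = q_1·w_2 = -1.8898.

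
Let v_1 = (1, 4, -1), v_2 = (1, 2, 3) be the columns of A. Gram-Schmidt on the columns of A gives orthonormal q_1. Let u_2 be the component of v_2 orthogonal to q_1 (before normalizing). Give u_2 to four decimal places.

v_1 = (1, 4, -1); ‖v_1‖ = 4.2426, so q_1 = (0.2357, 0.9428, -0.2357).
q_1·v_2 = 0.2357·1 + 0.9428·2 + (-0.2357)·3 = 1.4142.
u_2 = v_2 − 1.4142·q_1 = (0.6667, 0.6667, 3.3333).

u_2 = (0.6667, 0.6667, 3.3333)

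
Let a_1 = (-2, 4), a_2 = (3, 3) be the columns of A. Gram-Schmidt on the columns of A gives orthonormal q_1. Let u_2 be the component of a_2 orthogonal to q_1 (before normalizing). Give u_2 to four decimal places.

u_2 = (3.6000, 1.8000)

a_1 = (-2, 4); ‖a_1‖ = 4.4721, so q_1 = (-0.4472, 0.8944).
q_1·a_2 = (-0.4472)·3 + 0.8944·3 = 1.3416.
u_2 = a_2 − 1.3416·q_1 = (3.6000, 1.8000).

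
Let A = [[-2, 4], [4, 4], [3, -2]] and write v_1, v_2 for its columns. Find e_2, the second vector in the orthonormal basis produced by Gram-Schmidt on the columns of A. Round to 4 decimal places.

e_1 = v_1/‖v_1‖ = (-2, 4, 3)/5.3852 = (-0.3714, 0.7428, 0.5571).
r_{12} = e_1·v_2 = 0.3714.
u_2 = v_2 − 0.3714·e_1 = (4.1379, 3.7241, -2.2069).
‖u_2‖ = 5.9885, so e_2 = (0.6910, 0.6219, -0.3685).

e_2 = (0.6910, 0.6219, -0.3685)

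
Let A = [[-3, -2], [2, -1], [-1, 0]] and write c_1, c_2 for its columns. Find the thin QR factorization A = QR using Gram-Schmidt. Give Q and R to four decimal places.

Q = [[-0.8018, -0.5819], [0.5345, -0.8001], [-0.2673, 0.1455]], R = [[3.7417, 1.0690], [0.0000, 1.9640]]

c_1 = (-3, 2, -1); ‖c_1‖ = 3.7417, so e_1 = (-0.8018, 0.5345, -0.2673).
e_1·c_2 = (-0.8018)·(-2) + 0.5345·(-1) + (-0.2673)·0 = 1.0690.
u_2 = c_2 − 1.0690·e_1 = (-1.1429, -1.5714, 0.2857).
‖u_2‖ = 1.9640, so e_2 = (-0.5819, -0.8001, 0.1455).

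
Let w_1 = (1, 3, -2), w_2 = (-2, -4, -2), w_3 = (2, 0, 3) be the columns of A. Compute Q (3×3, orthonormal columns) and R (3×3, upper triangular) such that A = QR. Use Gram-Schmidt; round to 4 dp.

w_1 = (1, 3, -2); ‖w_1‖ = 3.7417, so q_1 = (0.2673, 0.8018, -0.5345).
q_1·w_2 = 0.2673·(-2) + 0.8018·(-4) + (-0.5345)·(-2) = -2.6726.
u_2 = w_2 + 2.6726·q_1 = (-1.2857, -1.8571, -3.4286).
‖u_2‖ = 4.1057, so q_2 = (-0.3132, -0.4523, -0.8351).
q_1·w_3 = 0.2673·2 + 0.8018·0 + (-0.5345)·3 = -1.0690; q_2·w_3 = (-0.3132)·2 + (-0.4523)·0 + (-0.8351)·3 = -3.1315.
u_3 = w_3 + 1.0690·q_1 + 3.1315·q_2 = (1.3051, -0.5593, -0.1864).
‖u_3‖ = 1.4321, so q_3 = (0.9113, -0.3906, -0.1302).

Q = [[0.2673, -0.3132, 0.9113], [0.8018, -0.4523, -0.3906], [-0.5345, -0.8351, -0.1302]], R = [[3.7417, -2.6726, -1.0690], [0.0000, 4.1057, -3.1315], [0.0000, 0.0000, 1.4321]]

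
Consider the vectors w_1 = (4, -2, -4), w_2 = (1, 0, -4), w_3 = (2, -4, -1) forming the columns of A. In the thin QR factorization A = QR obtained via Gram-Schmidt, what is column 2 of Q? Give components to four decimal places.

e_2 = (-0.5037, 0.4579, -0.7326)

e_1 = w_1/‖w_1‖ = (4, -2, -4)/6.0000 = (0.6667, -0.3333, -0.6667).
r_{12} = e_1·w_2 = 3.3333.
u_2 = w_2 − 3.3333·e_1 = (-1.2222, 1.1111, -1.7778).
‖u_2‖ = 2.4267, so e_2 = (-0.5037, 0.4579, -0.7326).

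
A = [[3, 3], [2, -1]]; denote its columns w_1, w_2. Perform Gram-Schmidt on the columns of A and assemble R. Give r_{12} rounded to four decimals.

r_{12} = 1.9415

w_1 = (3, 2); ‖w_1‖ = 3.6056, so e_1 = (0.8321, 0.5547).
r_{12} = e_1·w_2 = 1.9415.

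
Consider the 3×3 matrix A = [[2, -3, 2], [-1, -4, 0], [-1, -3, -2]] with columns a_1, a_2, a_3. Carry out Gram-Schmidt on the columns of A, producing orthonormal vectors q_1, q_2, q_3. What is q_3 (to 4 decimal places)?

q_3 = (-0.0702, 0.6317, -0.7720)

q_1 = a_1/‖a_1‖ = (2, -1, -1)/2.4495 = (0.8165, -0.4082, -0.4082).
r_{12} = q_1·a_2 = 0.4082.
u_2 = a_2 − 0.4082·q_1 = (-3.3333, -3.8333, -2.8333).
‖u_2‖ = 5.8166, so q_2 = (-0.5731, -0.6590, -0.4871).
r_{13} = q_1·a_3 = 2.4495; r_{23} = q_2·a_3 = -0.1719.
u_3 = a_3 − 2.4495·q_1 + 0.1719·q_2 = (-0.0985, 0.8867, -1.0837).
‖u_3‖ = 1.4037, so q_3 = (-0.0702, 0.6317, -0.7720).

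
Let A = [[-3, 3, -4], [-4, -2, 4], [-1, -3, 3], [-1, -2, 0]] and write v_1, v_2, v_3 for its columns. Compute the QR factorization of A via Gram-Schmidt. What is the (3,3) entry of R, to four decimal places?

q_1 = v_1/‖v_1‖ = (-3, -4, -1, -1)/5.1962 = (-0.5774, -0.7698, -0.1925, -0.1925).
r_{12} = q_1·v_2 = 0.7698.
u_2 = v_2 − 0.7698·q_1 = (3.4444, -1.4074, -2.8519, -1.8519).
‖u_2‖ = 5.0406, so q_2 = (0.6833, -0.2792, -0.5658, -0.3674).
r_{13} = q_1·v_3 = -1.3472; r_{23} = q_2·v_3 = -5.5476.
u_3 = v_3 + 1.3472·q_1 + 5.5476·q_2 = (-0.9869, 1.4140, -0.3980, -2.2974).
r_{33} = ‖u_3‖ = 2.8999.

r_{33} = 2.8999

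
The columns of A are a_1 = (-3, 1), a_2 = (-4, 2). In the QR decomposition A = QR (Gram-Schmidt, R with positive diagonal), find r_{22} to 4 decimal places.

r_{22} = 0.6325

a_1 = (-3, 1); ‖a_1‖ = 3.1623, so e_1 = (-0.9487, 0.3162).
e_1·a_2 = (-0.9487)·(-4) + 0.3162·2 = 4.4272.
u_2 = a_2 − 4.4272·e_1 = (0.2000, 0.6000).
r_{22} = ‖u_2‖ = 0.6325.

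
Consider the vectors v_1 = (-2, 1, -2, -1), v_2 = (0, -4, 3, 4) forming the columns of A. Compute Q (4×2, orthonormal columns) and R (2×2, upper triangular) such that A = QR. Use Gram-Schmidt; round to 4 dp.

v_1 = (-2, 1, -2, -1); ‖v_1‖ = 3.1623, so q_1 = (-0.6325, 0.3162, -0.6325, -0.3162).
q_1·v_2 = (-0.6325)·0 + 0.3162·(-4) + (-0.6325)·3 + (-0.3162)·4 = -4.4272.
u_2 = v_2 + 4.4272·q_1 = (-2.8000, -2.6000, 0.2000, 2.6000).
‖u_2‖ = 4.6260, so q_2 = (-0.6053, -0.5620, 0.0432, 0.5620).

Q = [[-0.6325, -0.6053], [0.3162, -0.5620], [-0.6325, 0.0432], [-0.3162, 0.5620]], R = [[3.1623, -4.4272], [0.0000, 4.6260]]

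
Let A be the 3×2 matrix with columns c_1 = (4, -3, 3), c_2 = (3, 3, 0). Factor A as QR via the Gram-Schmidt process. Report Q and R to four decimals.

Q = [[0.6860, 0.6286], [-0.5145, 0.7752], [0.5145, -0.0629]], R = [[5.8310, 0.5145], [0.0000, 4.2113]]

c_1 = (4, -3, 3); ‖c_1‖ = 5.8310, so e_1 = (0.6860, -0.5145, 0.5145).
e_1·c_2 = 0.6860·3 + (-0.5145)·3 + 0.5145·0 = 0.5145.
u_2 = c_2 − 0.5145·e_1 = (2.6471, 3.2647, -0.2647).
‖u_2‖ = 4.2113, so e_2 = (0.6286, 0.7752, -0.0629).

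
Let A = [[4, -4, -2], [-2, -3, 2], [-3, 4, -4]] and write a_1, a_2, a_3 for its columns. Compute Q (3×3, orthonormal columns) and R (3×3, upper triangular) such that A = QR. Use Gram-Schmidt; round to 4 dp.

a_1 = (4, -2, -3); ‖a_1‖ = 5.3852, so e_1 = (0.7428, -0.3714, -0.5571).
e_1·a_2 = 0.7428·(-4) + (-0.3714)·(-3) + (-0.5571)·4 = -4.0853.
u_2 = a_2 + 4.0853·e_1 = (-0.9655, -4.5172, 1.7241).
‖u_2‖ = 4.9306, so e_2 = (-0.1958, -0.9162, 0.3497).
e_1·a_3 = 0.7428·(-2) + (-0.3714)·2 + (-0.5571)·(-4) = 0.0000; e_2·a_3 = (-0.1958)·(-2) + (-0.9162)·2 + 0.3497·(-4) = -2.8394.
u_3 = a_3 + 0.0000·e_1 + 2.8394·e_2 = (-2.5560, -0.6014, -3.0071).
‖u_3‖ = 3.9922, so e_3 = (-0.6403, -0.1506, -0.7532).

Q = [[0.7428, -0.1958, -0.6403], [-0.3714, -0.9162, -0.1506], [-0.5571, 0.3497, -0.7532]], R = [[5.3852, -4.0853, 0.0000], [0.0000, 4.9306, -2.8394], [0.0000, 0.0000, 3.9922]]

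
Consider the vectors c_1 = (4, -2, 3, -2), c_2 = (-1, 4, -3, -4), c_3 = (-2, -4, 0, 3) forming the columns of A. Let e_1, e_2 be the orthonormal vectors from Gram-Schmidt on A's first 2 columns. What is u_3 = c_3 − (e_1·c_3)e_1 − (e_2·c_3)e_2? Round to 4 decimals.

u_3 = (-0.8299, -1.8932, -0.8529, -1.0460)

e_1 = c_1/‖c_1‖ = (4, -2, 3, -2)/5.7446 = (0.6963, -0.3482, 0.5222, -0.3482).
r_{12} = e_1·c_2 = -2.2630.
u_2 = c_2 + 2.2630·e_1 = (0.5758, 3.2121, -1.8182, -4.7879).
‖u_2‖ = 6.0728, so e_2 = (0.0948, 0.5289, -0.2994, -0.7884).
r_{13} = e_1·c_3 = -1.0445; r_{23} = e_2·c_3 = -4.6706.
u_3 = c_3 + 1.0445·e_1 + 4.6706·e_2 = (-0.8299, -1.8932, -0.8529, -1.0460).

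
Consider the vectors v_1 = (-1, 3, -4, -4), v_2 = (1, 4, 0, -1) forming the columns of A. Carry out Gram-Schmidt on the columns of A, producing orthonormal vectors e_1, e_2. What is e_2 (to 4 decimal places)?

e_2 = (0.3817, 0.8236, 0.4018, 0.1205)

e_1 = v_1/‖v_1‖ = (-1, 3, -4, -4)/6.4807 = (-0.1543, 0.4629, -0.6172, -0.6172).
r_{12} = e_1·v_2 = 2.3146.
u_2 = v_2 − 2.3146·e_1 = (1.3571, 2.9286, 1.4286, 0.4286).
‖u_2‖ = 3.5557, so e_2 = (0.3817, 0.8236, 0.4018, 0.1205).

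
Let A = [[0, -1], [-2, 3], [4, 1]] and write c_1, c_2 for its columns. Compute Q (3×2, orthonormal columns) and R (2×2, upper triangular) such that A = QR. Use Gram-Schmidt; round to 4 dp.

c_1 = (0, -2, 4); ‖c_1‖ = 4.4721, so e_1 = (0.0000, -0.4472, 0.8944).
e_1·c_2 = 0.0000·(-1) + (-0.4472)·3 + 0.8944·1 = -0.4472.
u_2 = c_2 + 0.4472·e_1 = (-1.0000, 2.8000, 1.4000).
‖u_2‖ = 3.2863, so e_2 = (-0.3043, 0.8520, 0.4260).

Q = [[0.0000, -0.3043], [-0.4472, 0.8520], [0.8944, 0.4260]], R = [[4.4721, -0.4472], [0.0000, 3.2863]]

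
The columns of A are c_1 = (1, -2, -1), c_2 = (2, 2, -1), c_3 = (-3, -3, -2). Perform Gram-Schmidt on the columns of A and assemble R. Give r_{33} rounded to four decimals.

r_{33} = 2.8846

c_1 = (1, -2, -1); ‖c_1‖ = 2.4495, so e_1 = (0.4082, -0.8165, -0.4082).
e_1·c_2 = 0.4082·2 + (-0.8165)·2 + (-0.4082)·(-1) = -0.4082.
u_2 = c_2 + 0.4082·e_1 = (2.1667, 1.6667, -1.1667).
‖u_2‖ = 2.9721, so e_2 = (0.7290, 0.5608, -0.3925).
e_1·c_3 = 0.4082·(-3) + (-0.8165)·(-3) + (-0.4082)·(-2) = 2.0412; e_2·c_3 = 0.7290·(-3) + 0.5608·(-3) + (-0.3925)·(-2) = -3.0842.
u_3 = c_3 − 2.0412·e_1 + 3.0842·e_2 = (-1.5849, 0.3962, -2.3774).
r_{33} = ‖u_3‖ = 2.8846.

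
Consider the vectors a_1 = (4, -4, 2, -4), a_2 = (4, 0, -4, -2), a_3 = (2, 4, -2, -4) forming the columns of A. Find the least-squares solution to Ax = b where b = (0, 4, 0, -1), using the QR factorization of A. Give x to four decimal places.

x = (-0.1790, -0.3503, 0.7281)

q_1 = a_1/‖a_1‖ = (4, -4, 2, -4)/7.2111 = (0.5547, -0.5547, 0.2774, -0.5547).
r_{12} = q_1·a_2 = 2.2188.
u_2 = a_2 − 2.2188·q_1 = (2.7692, 1.2308, -4.6154, -0.7692).
‖u_2‖ = 5.5747, so q_2 = (0.4968, 0.2208, -0.8279, -0.1380).
r_{13} = q_1·a_3 = 0.5547; r_{23} = q_2·a_3 = 4.0844.
u_3 = a_3 − 0.5547·q_1 − 4.0844·q_2 = (-0.3366, 3.4059, 1.2277, -3.1287).
‖u_3‖ = 4.7969, so q_3 = (-0.0702, 0.7100, 0.2559, -0.6522).
Qᵀb = (-1.6641, 1.0211, 3.4924).
Back-substitute: x_3 = 3.4924/4.7969 = 0.7281.
x_2 = (1.0211 − 4.0844·0.7281)/5.5747 = -0.3503.
x_1 = (-1.6641 − 2.2188·(-0.3503) − 0.5547·0.7281)/7.2111 = -0.1790.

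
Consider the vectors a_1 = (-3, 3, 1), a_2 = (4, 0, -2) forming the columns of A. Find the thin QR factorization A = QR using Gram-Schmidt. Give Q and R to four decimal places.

a_1 = (-3, 3, 1); ‖a_1‖ = 4.3589, so q_1 = (-0.6882, 0.6882, 0.2294).
q_1·a_2 = (-0.6882)·4 + 0.6882·0 + 0.2294·(-2) = -3.2118.
u_2 = a_2 + 3.2118·q_1 = (1.7895, 2.2105, -1.2632).
‖u_2‖ = 3.1119, so q_2 = (0.5750, 0.7103, -0.4059).

Q = [[-0.6882, 0.5750], [0.6882, 0.7103], [0.2294, -0.4059]], R = [[4.3589, -3.2118], [0.0000, 3.1119]]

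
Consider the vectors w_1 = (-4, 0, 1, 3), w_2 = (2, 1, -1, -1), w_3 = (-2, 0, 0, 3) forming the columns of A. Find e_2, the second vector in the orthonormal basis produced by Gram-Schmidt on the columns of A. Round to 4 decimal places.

e_2 = (0.1273, 0.8272, -0.4454, 0.3181)

w_1 = (-4, 0, 1, 3); ‖w_1‖ = 5.0990, so e_1 = (-0.7845, 0.0000, 0.1961, 0.5883).
e_1·w_2 = (-0.7845)·2 + 0.0000·1 + 0.1961·(-1) + 0.5883·(-1) = -2.3534.
u_2 = w_2 + 2.3534·e_1 = (0.1538, 1.0000, -0.5385, 0.3846).
‖u_2‖ = 1.2089, so e_2 = (0.1273, 0.8272, -0.4454, 0.3181).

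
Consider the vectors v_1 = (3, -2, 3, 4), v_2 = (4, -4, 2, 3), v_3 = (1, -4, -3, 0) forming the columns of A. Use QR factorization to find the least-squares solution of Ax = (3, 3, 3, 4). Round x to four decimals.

x = (1.4379, -0.6780, -0.4379)

q_1 = v_1/‖v_1‖ = (3, -2, 3, 4)/6.1644 = (0.4867, -0.3244, 0.4867, 0.6489).
r_{12} = q_1·v_2 = 6.1644.
u_2 = v_2 − 6.1644·q_1 = (1.0000, -2.0000, -1.0000, -1.0000).
‖u_2‖ = 2.6458, so q_2 = (0.3780, -0.7559, -0.3780, -0.3780).
r_{13} = q_1·v_3 = 0.3244; r_{23} = q_2·v_3 = 4.5356.
u_3 = v_3 − 0.3244·q_1 − 4.5356·q_2 = (-0.8722, -0.4662, -1.4436, 1.5038).
‖u_3‖ = 2.3072, so q_3 = (-0.3780, -0.2020, -0.6257, 0.6518).
Qᵀb = (4.5422, -3.7796, -1.0102).
Back-substitute: x_3 = -1.0102/2.3072 = -0.4379.
x_2 = (-3.7796 − 4.5356·(-0.4379))/2.6458 = -0.6780.
x_1 = (4.5422 − 6.1644·(-0.6780) − 0.3244·(-0.4379))/6.1644 = 1.4379.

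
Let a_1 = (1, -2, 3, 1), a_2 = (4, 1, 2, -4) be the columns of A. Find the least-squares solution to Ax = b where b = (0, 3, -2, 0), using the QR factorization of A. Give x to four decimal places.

x = (-0.8163, 0.0612)

q_1 = a_1/‖a_1‖ = (1, -2, 3, 1)/3.8730 = (0.2582, -0.5164, 0.7746, 0.2582).
r_{12} = q_1·a_2 = 1.0328.
u_2 = a_2 − 1.0328·q_1 = (3.7333, 1.5333, 1.2000, -4.2667).
‖u_2‖ = 5.9944, so q_2 = (0.6228, 0.2558, 0.2002, -0.7118).
Qᵀb = (-3.0984, 0.3670).
Back-substitute: x_2 = 0.3670/5.9944 = 0.0612.
x_1 = (-3.0984 − 1.0328·0.0612)/3.8730 = -0.8163.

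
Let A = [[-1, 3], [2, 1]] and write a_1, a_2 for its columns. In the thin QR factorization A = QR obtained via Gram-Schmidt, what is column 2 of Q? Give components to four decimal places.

a_1 = (-1, 2); ‖a_1‖ = 2.2361, so q_1 = (-0.4472, 0.8944).
q_1·a_2 = (-0.4472)·3 + 0.8944·1 = -0.4472.
u_2 = a_2 + 0.4472·q_1 = (2.8000, 1.4000).
‖u_2‖ = 3.1305, so q_2 = (0.8944, 0.4472).

q_2 = (0.8944, 0.4472)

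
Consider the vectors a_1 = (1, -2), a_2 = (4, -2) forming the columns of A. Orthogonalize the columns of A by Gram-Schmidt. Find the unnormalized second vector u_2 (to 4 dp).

u_2 = (2.4000, 1.2000)

a_1 = (1, -2); ‖a_1‖ = 2.2361, so e_1 = (0.4472, -0.8944).
e_1·a_2 = 0.4472·4 + (-0.8944)·(-2) = 3.5777.
u_2 = a_2 − 3.5777·e_1 = (2.4000, 1.2000).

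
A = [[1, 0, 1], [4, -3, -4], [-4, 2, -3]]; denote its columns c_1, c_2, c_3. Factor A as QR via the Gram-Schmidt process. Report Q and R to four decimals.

Q = [[0.1741, 0.6465, -0.7428], [0.6963, -0.6142, -0.3714], [-0.6963, -0.4526, -0.5571]], R = [[5.7446, -3.4816, -0.5222], [0.0000, 0.9374, 4.4609], [0.0000, 0.0000, 2.4140]]

c_1 = (1, 4, -4); ‖c_1‖ = 5.7446, so q_1 = (0.1741, 0.6963, -0.6963).
q_1·c_2 = 0.1741·0 + 0.6963·(-3) + (-0.6963)·2 = -3.4816.
u_2 = c_2 + 3.4816·q_1 = (0.6061, -0.5758, -0.4242).
‖u_2‖ = 0.9374, so q_2 = (0.6465, -0.6142, -0.4526).
q_1·c_3 = 0.1741·1 + 0.6963·(-4) + (-0.6963)·(-3) = -0.5222; q_2·c_3 = 0.6465·1 + (-0.6142)·(-4) + (-0.4526)·(-3) = 4.4609.
u_3 = c_3 + 0.5222·q_1 − 4.4609·q_2 = (-1.7931, -0.8966, -1.3448).
‖u_3‖ = 2.4140, so q_3 = (-0.7428, -0.3714, -0.5571).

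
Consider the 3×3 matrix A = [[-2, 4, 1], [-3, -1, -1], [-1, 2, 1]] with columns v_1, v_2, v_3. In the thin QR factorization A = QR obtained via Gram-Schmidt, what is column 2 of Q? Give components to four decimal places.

v_1 = (-2, -3, -1); ‖v_1‖ = 3.7417, so e_1 = (-0.5345, -0.8018, -0.2673).
e_1·v_2 = (-0.5345)·4 + (-0.8018)·(-1) + (-0.2673)·2 = -1.8708.
u_2 = v_2 + 1.8708·e_1 = (3.0000, -2.5000, 1.5000).
‖u_2‖ = 4.1833, so e_2 = (0.7171, -0.5976, 0.3586).

e_2 = (0.7171, -0.5976, 0.3586)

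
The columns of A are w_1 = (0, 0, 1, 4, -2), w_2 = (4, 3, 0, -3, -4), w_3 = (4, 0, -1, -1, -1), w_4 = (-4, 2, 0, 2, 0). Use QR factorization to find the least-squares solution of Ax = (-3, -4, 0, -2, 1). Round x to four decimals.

q_1 = w_1/‖w_1‖ = (0, 0, 1, 4, -2)/4.5826 = (0.0000, 0.0000, 0.2182, 0.8729, -0.4364).
r_{12} = q_1·w_2 = -0.8729.
u_2 = w_2 + 0.8729·q_1 = (4.0000, 3.0000, 0.1905, -2.2381, -4.3810).
‖u_2‖ = 7.0170, so q_2 = (0.5700, 0.4275, 0.0271, -0.3190, -0.6243).
r_{13} = q_1·w_3 = -0.6547; r_{23} = q_2·w_3 = 3.1963.
u_3 = w_3 + 0.6547·q_1 − 3.1963·q_2 = (2.1779, -1.3665, -0.9439, 0.5909, 0.7099).
‖u_3‖ = 2.8905, so q_3 = (0.7535, -0.4728, -0.3266, 0.2044, 0.2456).
r_{14} = q_1·w_4 = 1.7457; r_{24} = q_2·w_4 = -2.0630; r_{34} = q_3·w_4 = -3.5506.
u_4 = w_4 − 1.7457·q_1 + 2.0630·q_2 + 3.5506·q_3 = (-0.1486, 1.2034, -1.4844, 0.5440, 0.3459).
‖u_4‖ = 2.0222, so q_4 = (-0.0735, 0.5951, -0.7341, 0.2690, 0.1710).
Qᵀb = (-2.1822, -3.4067, -0.5327, -2.5269).
Back-substitute: x_4 = -2.5269/2.0222 = -1.2495.
x_3 = (-0.5327 + 3.5506·(-1.2495))/2.8905 = -1.7192.
x_2 = (-3.4067 − 3.1963·(-1.7192) + 2.0630·(-1.2495))/7.0170 = -0.0697.
x_1 = (-2.1822 + 0.8729·(-0.0697) + 0.6547·(-1.7192) − 1.7457·(-1.2495))/4.5826 = -0.2591.

x = (-0.2591, -0.0697, -1.7192, -1.2495)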